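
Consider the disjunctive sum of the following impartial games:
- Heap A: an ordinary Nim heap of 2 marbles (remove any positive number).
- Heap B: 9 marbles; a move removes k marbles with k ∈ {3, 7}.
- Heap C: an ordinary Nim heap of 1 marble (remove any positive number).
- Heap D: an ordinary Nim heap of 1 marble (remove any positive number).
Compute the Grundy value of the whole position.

Heap A is a plain Nim heap of size 2, so its Grundy value is 2.
Build the Grundy sequence for heap B with g(k) = mex{g(k−s) : s ∈ {3, 7}, s ≤ k}:
g(0) = mex{} = 0
g(1) = mex{} = 0
g(2) = mex{} = 0
g(3) = mex{0} = 1
g(4) = mex{0} = 1
g(5) = mex{0} = 1
g(6) = mex{1} = 0
g(7) = mex{0,1} = 2
g(8) = mex{0,1} = 2
g(9) = mex{0} = 1
So g(9) = 1.
Heap C is a plain Nim heap of size 1, so its Grundy value is 1.
Heap D is a plain Nim heap of size 1, so its Grundy value is 1.
The value of a disjunctive sum is the nim-sum of the parts.
Combined value = 2 XOR 1 XOR 1 XOR 1 = 3.

3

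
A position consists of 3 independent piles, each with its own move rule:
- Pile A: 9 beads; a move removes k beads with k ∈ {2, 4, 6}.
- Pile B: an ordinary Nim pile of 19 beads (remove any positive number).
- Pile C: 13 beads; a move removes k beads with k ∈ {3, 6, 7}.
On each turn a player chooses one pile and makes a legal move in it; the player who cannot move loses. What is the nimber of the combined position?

18

For pile A, compute g(0), g(1), … with moves {2, 4, 6}:
g(0) = mex{} = 0
g(1) = mex{} = 0
g(2) = mex{0} = 1
g(3) = mex{0} = 1
g(4) = mex{0,1} = 2
g(5) = mex{0,1} = 2
g(6) = mex{0,1,2} = 3
g(7) = mex{0,1,2} = 3
g(8) = mex{1,2,3} = 0
g(9) = mex{1,2,3} = 0
So g(9) = 0.
Pile B is a plain Nim pile of size 19, so its Grundy value is 19.
Build the Grundy sequence for pile C with g(k) = mex{g(k−s) : s ∈ {3, 6, 7}, s ≤ k}:
g(0) = mex{} = 0
g(1) = mex{} = 0
g(2) = mex{} = 0
g(3) = mex{0} = 1
g(4) = mex{0} = 1
g(5) = mex{0} = 1
g(6) = mex{0,1} = 2
g(7) = mex{0,1} = 2
g(8) = mex{0,1} = 2
g(9) = mex{0,1,2} = 3
g(10) = mex{1,2} = 0
g(11) = mex{1,2} = 0
g(12) = mex{1,2,3} = 0
g(13) = mex{0,2} = 1
So g(13) = 1.
The value of a disjunctive sum is the nim-sum of the parts.
Combined value = 0 ⊕ 19 ⊕ 1 = 18.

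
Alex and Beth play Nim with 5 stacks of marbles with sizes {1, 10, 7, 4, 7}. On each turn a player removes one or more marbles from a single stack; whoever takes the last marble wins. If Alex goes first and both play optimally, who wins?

Compute the nim-sum pairwise:
1 ^ 10 = 11
11 ^ 7 = 12
12 ^ 4 = 8
8 ^ 7 = 15
The nim-sum is 15 ≠ 0, so this is an N-position: the player to move can win; Alex has a winning move.

Alex wins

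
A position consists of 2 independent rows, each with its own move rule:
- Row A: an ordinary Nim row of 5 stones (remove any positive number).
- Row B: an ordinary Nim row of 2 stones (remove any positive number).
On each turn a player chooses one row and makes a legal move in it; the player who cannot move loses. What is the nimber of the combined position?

7

Row A is a plain Nim row of size 5, so its Grundy value is 5.
Row B is a plain Nim row of size 2, so its Grundy value is 2.
The value of a disjunctive sum is the nim-sum of the parts.
Combined value = 5 XOR 2 = 7.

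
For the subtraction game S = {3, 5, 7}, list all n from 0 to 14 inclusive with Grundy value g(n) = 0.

Grundy values for subtraction set {3, 5, 7}:
g(0) = mex{} = 0
g(1) = mex{} = 0
g(2) = mex{} = 0
g(3) = mex{0} = 1
g(4) = mex{0} = 1
g(5) = mex{0} = 1
g(6) = mex{0,1} = 2
g(7) = mex{0,1} = 2
g(8) = mex{0,1} = 2
g(9) = mex{0,1,2} = 3
g(10) = mex{1,2} = 0
g(11) = mex{1,2} = 0
g(12) = mex{1,2,3} = 0
g(13) = mex{0,2} = 1
g(14) = mex{0,2,3} = 1
The P-positions (g = 0) in 0..14 are 0, 1, 2, 10, 11, 12.

0, 1, 2, 10, 11, 12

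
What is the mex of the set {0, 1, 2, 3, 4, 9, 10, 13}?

The values 0, 1, 2, 3, 4 are all present; 5 is the first non-negative integer missing from the set.

5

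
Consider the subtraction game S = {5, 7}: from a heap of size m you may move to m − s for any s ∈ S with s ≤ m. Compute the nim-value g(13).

0

Compute g(0), g(1), … for moves {5, 7}:
g(0) = mex{} = 0
g(1) = mex{} = 0
g(2) = mex{} = 0
g(3) = mex{} = 0
g(4) = mex{} = 0
g(5) = mex{0} = 1
g(6) = mex{0} = 1
g(7) = mex{0} = 1
g(8) = mex{0} = 1
g(9) = mex{0} = 1
g(10) = mex{0,1} = 2
g(11) = mex{0,1} = 2
g(12) = mex{1} = 0
g(13) = mex{1} = 0
So g(13) = 0.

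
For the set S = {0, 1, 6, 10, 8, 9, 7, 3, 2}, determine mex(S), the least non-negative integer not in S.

The values 0, 1, 2, 3 are all present; 4 is the first non-negative integer missing from the set.

4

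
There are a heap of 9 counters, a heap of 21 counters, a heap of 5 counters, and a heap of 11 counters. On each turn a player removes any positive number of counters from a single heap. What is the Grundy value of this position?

18

In binary:
  01001  (9)
  10101  (21)
  00101  (5)
  01011  (11)
  -----
  10010  (18)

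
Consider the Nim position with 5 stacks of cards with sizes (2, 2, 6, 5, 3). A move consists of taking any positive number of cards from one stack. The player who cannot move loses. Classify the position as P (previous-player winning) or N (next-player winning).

Write each in binary and XOR column by column:
  010  (2)
  010  (2)
  110  (6)
  101  (5)
  011  (3)
  ---
  000  (0)
The nim-sum is 0, so this is a P-position: the player to move is in a losing position under optimal play.

P-position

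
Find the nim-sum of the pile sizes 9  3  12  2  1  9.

Compute the nim-sum pairwise:
9 XOR 3 = 10
10 XOR 12 = 6
6 XOR 2 = 4
4 XOR 1 = 5
5 XOR 9 = 12

12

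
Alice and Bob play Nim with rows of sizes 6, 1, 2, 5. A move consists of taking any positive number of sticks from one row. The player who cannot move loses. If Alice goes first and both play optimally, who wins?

Bob wins

Nim-sum: 6 XOR 1 XOR 2 XOR 5 = 0.
The nim-sum is 0, so this is a P-position: the player to move is in a losing position under optimal play; Alice is about to move from it and so loses — Bob wins.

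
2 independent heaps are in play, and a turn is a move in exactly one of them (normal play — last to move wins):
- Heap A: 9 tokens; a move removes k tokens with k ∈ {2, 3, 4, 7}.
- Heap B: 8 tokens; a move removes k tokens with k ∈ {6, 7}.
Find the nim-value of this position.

Build the Grundy sequence for heap A with g(k) = mex{g(k−s) : s ∈ {2, 3, 4, 7}, s ≤ k}:
g(0) = mex{} = 0
g(1) = mex{} = 0
g(2) = mex{0} = 1
g(3) = mex{0} = 1
g(4) = mex{0,1} = 2
g(5) = mex{0,1} = 2
g(6) = mex{1,2} = 0
g(7) = mex{0,1,2} = 3
g(8) = mex{0,2} = 1
g(9) = mex{0,1,2,3} = 4
So g(9) = 4.
Build the Grundy sequence for heap B with g(k) = mex{g(k−s) : s ∈ {6, 7}, s ≤ k}:
g(0) = mex{} = 0
g(1) = mex{} = 0
g(2) = mex{} = 0
g(3) = mex{} = 0
g(4) = mex{} = 0
g(5) = mex{} = 0
g(6) = mex{0} = 1
g(7) = mex{0} = 1
g(8) = mex{0} = 1
So g(8) = 1.
The value of a disjunctive sum is the nim-sum of the parts.
Combined value = 4 XOR 1 = 5.

5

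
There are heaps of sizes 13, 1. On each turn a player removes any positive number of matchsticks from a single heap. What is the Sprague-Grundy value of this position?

12

Compute the nim-sum pairwise:
13 ⊕ 1 = 12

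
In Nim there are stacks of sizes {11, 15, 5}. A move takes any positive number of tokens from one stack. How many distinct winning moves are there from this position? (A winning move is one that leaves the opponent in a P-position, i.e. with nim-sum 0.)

Write each in binary and XOR column by column:
  1011  (11)
  1111  (15)
  0101  (5)
  ----
  0001  (1)
The overall nim-sum is X = 1. A stack of size p has a winning move iff p XOR X < p (reduce it to p XOR X).
  11: 11 XOR 1 = 10 < 11 — winning move (to 10).
  15: 15 XOR 1 = 14 < 15 — winning move (to 14).
  5: 5 XOR 1 = 4 < 5 — winning move (to 4).
That gives 3 winning moves.

3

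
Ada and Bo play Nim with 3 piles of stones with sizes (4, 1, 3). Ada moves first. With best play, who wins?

Compute the nim-sum pairwise:
4 ⊕ 1 = 5
5 ⊕ 3 = 6
The nim-sum is 6 ≠ 0, so this is an N-position: the player to move can win; Ada has a winning move.

Ada wins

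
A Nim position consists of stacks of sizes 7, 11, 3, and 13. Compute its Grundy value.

In binary:
  0111  (7)
  1011  (11)
  0011  (3)
  1101  (13)
  ----
  0010  (2)

2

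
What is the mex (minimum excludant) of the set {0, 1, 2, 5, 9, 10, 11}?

3

The values 0, 1, 2 are all present; 3 is the first non-negative integer missing from the set.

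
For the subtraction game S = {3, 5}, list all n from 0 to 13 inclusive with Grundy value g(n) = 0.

0, 1, 2, 8, 9, 10

Grundy values for subtraction set {3, 5}:
g(0) = mex{} = 0
g(1) = mex{} = 0
g(2) = mex{} = 0
g(3) = mex{0} = 1
g(4) = mex{0} = 1
g(5) = mex{0} = 1
g(6) = mex{0,1} = 2
g(7) = mex{0,1} = 2
g(8) = mex{1} = 0
g(9) = mex{1,2} = 0
g(10) = mex{1,2} = 0
g(11) = mex{0,2} = 1
g(12) = mex{0,2} = 1
g(13) = mex{0} = 1
The P-positions (g = 0) in 0..13 are 0, 1, 2, 8, 9, 10.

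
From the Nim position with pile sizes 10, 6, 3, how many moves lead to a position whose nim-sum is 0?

Bitwise XOR of the heap sizes:
  1010  (10)
  0110  (6)
  0011  (3)
  ----
  1111  (15)
The overall nim-sum is X = 15. A pile of size p has a winning move iff p XOR X < p (reduce it to p XOR X).
  10: 10 XOR 15 = 5 < 10 — winning move (to 5).
  6: 6 XOR 15 = 9 ≥ 6 — no move.
  3: 3 XOR 15 = 12 ≥ 3 — no move.
That gives 1 winning move.

1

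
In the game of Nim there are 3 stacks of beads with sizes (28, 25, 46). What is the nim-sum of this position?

Compute the nim-sum pairwise:
28 XOR 25 = 5
5 XOR 46 = 43

43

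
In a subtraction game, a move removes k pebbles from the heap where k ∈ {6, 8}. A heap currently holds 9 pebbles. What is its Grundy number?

Grundy values for subtraction set {6, 8}:
g(0) = mex{} = 0
g(1) = mex{} = 0
g(2) = mex{} = 0
g(3) = mex{} = 0
g(4) = mex{} = 0
g(5) = mex{} = 0
g(6) = mex{0} = 1
g(7) = mex{0} = 1
g(8) = mex{0} = 1
g(9) = mex{0} = 1
So g(9) = 1.

1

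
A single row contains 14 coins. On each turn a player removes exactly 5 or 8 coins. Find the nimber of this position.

0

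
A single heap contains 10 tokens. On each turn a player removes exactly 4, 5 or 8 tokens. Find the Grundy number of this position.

Grundy values for subtraction set {4, 5, 8}:
k:     0  1  2  3  4  5  6  7  8  9 10
g(k):  0  0  0  0  1  1  1  1  2  2  2
So g(10) = 2.

2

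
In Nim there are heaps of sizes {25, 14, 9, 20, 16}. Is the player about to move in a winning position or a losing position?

Bitwise XOR of the heap sizes:
  11001  (25)
  01110  (14)
  01001  (9)
  10100  (20)
  10000  (16)
  -----
  11010  (26)
The nim-sum is 26 ≠ 0, so this is an N-position: the player to move can win.

Winning position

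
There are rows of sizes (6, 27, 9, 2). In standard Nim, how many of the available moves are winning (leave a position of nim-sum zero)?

Nim-sum: 6 XOR 27 XOR 9 XOR 2 = 22.
The overall nim-sum is X = 22. A row of size p has a winning move iff p XOR X < p (reduce it to p XOR X).
  6: 6 XOR 22 = 16 ≥ 6 — no move.
  27: 27 XOR 22 = 13 < 27 — winning move (to 13).
  9: 9 XOR 22 = 31 ≥ 9 — no move.
  2: 2 XOR 22 = 20 ≥ 2 — no move.
That gives 1 winning move.

1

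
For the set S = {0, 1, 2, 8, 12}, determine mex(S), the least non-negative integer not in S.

The values 0, 1, 2 are all present; 3 is the first non-negative integer missing from the set.

3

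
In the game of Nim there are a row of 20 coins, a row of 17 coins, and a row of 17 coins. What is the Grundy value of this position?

Compute the nim-sum pairwise:
20 ^ 17 = 5
5 ^ 17 = 20

20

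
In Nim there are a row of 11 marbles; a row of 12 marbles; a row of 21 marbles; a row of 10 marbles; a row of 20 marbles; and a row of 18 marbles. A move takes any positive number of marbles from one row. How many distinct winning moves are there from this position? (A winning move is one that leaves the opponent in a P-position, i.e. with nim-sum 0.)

3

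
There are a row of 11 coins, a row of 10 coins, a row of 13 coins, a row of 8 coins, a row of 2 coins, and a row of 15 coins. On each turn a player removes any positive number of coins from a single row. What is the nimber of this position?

9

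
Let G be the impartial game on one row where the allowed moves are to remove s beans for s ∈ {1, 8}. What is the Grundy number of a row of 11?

Compute g(0), g(1), … for moves {1, 8}:
k:     0  1  2  3  4  5  6  7  8  9 10 11
g(k):  0  1  0  1  0  1  0  1  2  0  1  0
So g(11) = 0.

0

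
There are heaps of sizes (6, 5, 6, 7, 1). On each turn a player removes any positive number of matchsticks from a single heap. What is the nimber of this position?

3

Compute the nim-sum pairwise:
6 ^ 5 = 3
3 ^ 6 = 5
5 ^ 7 = 2
2 ^ 1 = 3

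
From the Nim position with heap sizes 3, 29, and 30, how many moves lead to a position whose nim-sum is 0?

0

Nim-sum: 3 ^ 29 ^ 30 = 0.
The nim-sum is already 0, so every move leaves a nonzero nim-sum — there are no winning moves.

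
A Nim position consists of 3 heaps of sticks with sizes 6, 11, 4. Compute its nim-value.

Write each in binary and XOR column by column:
  0110  (6)
  1011  (11)
  0100  (4)
  ----
  1001  (9)

9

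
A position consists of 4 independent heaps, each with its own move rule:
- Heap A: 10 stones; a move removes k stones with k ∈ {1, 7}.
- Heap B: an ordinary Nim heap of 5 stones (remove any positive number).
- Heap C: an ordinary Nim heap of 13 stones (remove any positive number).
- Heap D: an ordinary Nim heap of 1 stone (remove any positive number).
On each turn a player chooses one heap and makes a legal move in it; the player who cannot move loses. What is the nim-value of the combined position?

9

Build the Grundy sequence for heap A with g(k) = mex{g(k−s) : s ∈ {1, 7}, s ≤ k}:
g(0) = mex{} = 0
g(1) = mex{0} = 1
g(2) = mex{1} = 0
g(3) = mex{0} = 1
g(4) = mex{1} = 0
g(5) = mex{0} = 1
g(6) = mex{1} = 0
g(7) = mex{0} = 1
g(8) = mex{1} = 0
g(9) = mex{0} = 1
g(10) = mex{1} = 0
So g(10) = 0.
Heap B is a plain Nim heap of size 5, so its Grundy value is 5.
Heap C is a plain Nim heap of size 13, so its Grundy value is 13.
Heap D is a plain Nim heap of size 1, so its Grundy value is 1.
By the Sprague-Grundy theorem, the Grundy value of a sum of independent games is the XOR of the component values.
Combined value = 0 XOR 5 XOR 13 XOR 1 = 9.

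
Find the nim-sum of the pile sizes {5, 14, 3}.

Nim-sum: 5 ⊕ 14 ⊕ 3 = 8.

8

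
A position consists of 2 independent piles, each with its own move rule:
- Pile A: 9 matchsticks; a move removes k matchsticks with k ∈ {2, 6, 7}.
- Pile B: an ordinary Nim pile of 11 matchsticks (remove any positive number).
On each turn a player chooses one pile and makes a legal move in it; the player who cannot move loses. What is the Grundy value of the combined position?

11

For pile A, compute g(0), g(1), … with moves {2, 6, 7}:
g(0) = mex{} = 0
g(1) = mex{} = 0
g(2) = mex{0} = 1
g(3) = mex{0} = 1
g(4) = mex{1} = 0
g(5) = mex{1} = 0
g(6) = mex{0} = 1
g(7) = mex{0} = 1
g(8) = mex{0,1} = 2
g(9) = mex{1} = 0
So g(9) = 0.
Pile B is a plain Nim pile of size 11, so its Grundy value is 11.
The value of a disjunctive sum is the nim-sum of the parts.
Combined value = 0 ⊕ 11 = 11.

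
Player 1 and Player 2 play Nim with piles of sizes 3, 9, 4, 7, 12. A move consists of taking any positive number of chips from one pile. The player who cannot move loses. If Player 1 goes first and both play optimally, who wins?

Player 1 wins

Compute the nim-sum pairwise:
3 ⊕ 9 = 10
10 ⊕ 4 = 14
14 ⊕ 7 = 9
9 ⊕ 12 = 5
The nim-sum is 5 ≠ 0, so this is an N-position: the player to move can win; Player 1 has a winning move.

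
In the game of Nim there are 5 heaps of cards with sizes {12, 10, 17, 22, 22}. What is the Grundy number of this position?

Nim-sum: 12 ^ 10 ^ 17 ^ 22 ^ 22 = 23.

23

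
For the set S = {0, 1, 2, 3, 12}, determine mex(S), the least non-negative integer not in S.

4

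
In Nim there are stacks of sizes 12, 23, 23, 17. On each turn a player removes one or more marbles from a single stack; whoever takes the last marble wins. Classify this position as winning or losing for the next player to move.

Winning position

In binary:
  01100  (12)
  10111  (23)
  10111  (23)
  10001  (17)
  -----
  11101  (29)
The nim-sum is 29 ≠ 0, so this is an N-position: the player to move can win.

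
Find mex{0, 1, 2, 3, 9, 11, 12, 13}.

The values 0, 1, 2, 3 are all present; 4 is the first non-negative integer missing from the set.

4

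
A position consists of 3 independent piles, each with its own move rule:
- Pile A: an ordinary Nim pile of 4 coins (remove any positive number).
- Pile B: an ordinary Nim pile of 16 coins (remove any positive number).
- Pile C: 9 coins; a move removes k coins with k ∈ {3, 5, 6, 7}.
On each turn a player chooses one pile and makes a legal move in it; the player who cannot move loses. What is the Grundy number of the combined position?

Pile A is a plain Nim pile of size 4, so its Grundy value is 4.
Pile B is a plain Nim pile of size 16, so its Grundy value is 16.
For pile C, compute g(0), g(1), … with moves {3, 5, 6, 7}:
g(0) = mex{} = 0
g(1) = mex{} = 0
g(2) = mex{} = 0
g(3) = mex{0} = 1
g(4) = mex{0} = 1
g(5) = mex{0} = 1
g(6) = mex{0,1} = 2
g(7) = mex{0,1} = 2
g(8) = mex{0,1} = 2
g(9) = mex{0,1,2} = 3
So g(9) = 3.
By the Sprague-Grundy theorem, the Grundy value of a sum of independent games is the XOR of the component values.
Combined value = 4 ⊕ 16 ⊕ 3 = 23.

23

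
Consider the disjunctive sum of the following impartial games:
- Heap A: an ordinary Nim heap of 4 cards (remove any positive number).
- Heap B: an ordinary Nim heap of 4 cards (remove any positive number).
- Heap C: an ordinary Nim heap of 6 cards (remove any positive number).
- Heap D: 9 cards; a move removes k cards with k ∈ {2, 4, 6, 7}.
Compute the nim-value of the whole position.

Heap A is a plain Nim heap of size 4, so its Grundy value is 4.
Heap B is a plain Nim heap of size 4, so its Grundy value is 4.
Heap C is a plain Nim heap of size 6, so its Grundy value is 6.
Grundy values for heap D (subtraction set {2, 4, 6, 7}):
k:     0  1  2  3  4  5  6  7  8  9
g(k):  0  0  1  1  2  2  3  3  4  0
So g(9) = 0.
The value of a disjunctive sum is the nim-sum of the parts.
Combined value = 4 ⊕ 4 ⊕ 6 ⊕ 0 = 6.

6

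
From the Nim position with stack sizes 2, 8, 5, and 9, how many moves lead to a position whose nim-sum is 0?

Compute the nim-sum pairwise:
2 ⊕ 8 = 10
10 ⊕ 5 = 15
15 ⊕ 9 = 6
The overall nim-sum is X = 6. A stack of size p has a winning move iff p XOR X < p (reduce it to p XOR X).
  2: 2 XOR 6 = 4 ≥ 2 — no move.
  8: 8 XOR 6 = 14 ≥ 8 — no move.
  5: 5 XOR 6 = 3 < 5 — winning move (to 3).
  9: 9 XOR 6 = 15 ≥ 9 — no move.
That gives 1 winning move.

1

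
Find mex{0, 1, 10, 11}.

The values 0, 1 are all present; 2 is the first non-negative integer missing from the set.

2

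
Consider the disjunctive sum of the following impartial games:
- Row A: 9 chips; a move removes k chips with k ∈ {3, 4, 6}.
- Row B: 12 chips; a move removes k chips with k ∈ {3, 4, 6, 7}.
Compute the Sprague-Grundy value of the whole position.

0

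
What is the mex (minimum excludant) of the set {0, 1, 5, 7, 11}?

2

The values 0, 1 are all present; 2 is the first non-negative integer missing from the set.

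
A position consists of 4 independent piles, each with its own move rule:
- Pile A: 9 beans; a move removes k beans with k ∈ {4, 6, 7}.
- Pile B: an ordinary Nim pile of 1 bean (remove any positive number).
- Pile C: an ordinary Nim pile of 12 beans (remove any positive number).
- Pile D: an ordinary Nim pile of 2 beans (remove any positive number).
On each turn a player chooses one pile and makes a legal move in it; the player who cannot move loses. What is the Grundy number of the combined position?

Build the Grundy sequence for pile A with g(k) = mex{g(k−s) : s ∈ {4, 6, 7}, s ≤ k}:
k:     0  1  2  3  4  5  6  7  8  9
g(k):  0  0  0  0  1  1  1  1  2  2
So g(9) = 2.
Pile B is a plain Nim pile of size 1, so its Grundy value is 1.
Pile C is a plain Nim pile of size 12, so its Grundy value is 12.
Pile D is a plain Nim pile of size 2, so its Grundy value is 2.
The value of a disjunctive sum is the nim-sum of the parts.
Combined value = 2 XOR 1 XOR 12 XOR 2 = 13.

13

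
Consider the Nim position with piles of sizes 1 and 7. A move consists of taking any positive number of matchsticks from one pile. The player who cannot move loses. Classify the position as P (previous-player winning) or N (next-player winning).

N-position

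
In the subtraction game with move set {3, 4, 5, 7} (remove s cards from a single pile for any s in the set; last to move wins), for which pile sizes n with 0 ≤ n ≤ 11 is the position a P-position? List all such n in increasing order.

0, 1, 2, 10, 11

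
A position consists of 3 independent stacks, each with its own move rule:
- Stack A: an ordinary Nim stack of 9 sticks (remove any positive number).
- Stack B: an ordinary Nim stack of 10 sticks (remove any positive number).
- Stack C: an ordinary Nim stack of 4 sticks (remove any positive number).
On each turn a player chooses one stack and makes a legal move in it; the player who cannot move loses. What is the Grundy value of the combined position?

7

Stack A is a plain Nim stack of size 9, so its Grundy value is 9.
Stack B is a plain Nim stack of size 10, so its Grundy value is 10.
Stack C is a plain Nim stack of size 4, so its Grundy value is 4.
By the Sprague-Grundy theorem, the Grundy value of a sum of independent games is the XOR of the component values.
Combined value = 9 XOR 10 XOR 4 = 7.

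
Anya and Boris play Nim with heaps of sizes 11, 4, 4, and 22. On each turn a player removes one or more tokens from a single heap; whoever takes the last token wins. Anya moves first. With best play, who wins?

Compute the nim-sum pairwise:
11 ^ 4 = 15
15 ^ 4 = 11
11 ^ 22 = 29
The nim-sum is 29 ≠ 0, so this is an N-position: the player to move can win; Anya has a winning move.

Anya wins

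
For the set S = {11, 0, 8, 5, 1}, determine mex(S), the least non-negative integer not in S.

2

The values 0, 1 are all present; 2 is the first non-negative integer missing from the set.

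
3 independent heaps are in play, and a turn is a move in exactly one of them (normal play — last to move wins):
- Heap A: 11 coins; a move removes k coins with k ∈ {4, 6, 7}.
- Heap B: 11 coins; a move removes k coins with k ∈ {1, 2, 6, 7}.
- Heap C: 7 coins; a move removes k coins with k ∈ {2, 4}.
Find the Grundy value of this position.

0

Grundy values for heap A (subtraction set {4, 6, 7}):
k:     0  1  2  3  4  5  6  7  8  9 10 11
g(k):  0  0  0  0  1  1  1  1  2  2  2  0
So g(11) = 0.
For heap B, compute g(0), g(1), … with moves {1, 2, 6, 7}:
k:     0  1  2  3  4  5  6  7  8  9 10 11
g(k):  0  1  2  0  1  2  3  4  0  1  2  0
So g(11) = 0.
For heap C, compute g(0), g(1), … with moves {2, 4}:
g(0) = mex{} = 0
g(1) = mex{} = 0
g(2) = mex{0} = 1
g(3) = mex{0} = 1
g(4) = mex{0,1} = 2
g(5) = mex{0,1} = 2
g(6) = mex{1,2} = 0
g(7) = mex{1,2} = 0
So g(7) = 0.
By the Sprague-Grundy theorem, the Grundy value of a sum of independent games is the XOR of the component values.
Combined value = 0 ⊕ 0 ⊕ 0 = 0.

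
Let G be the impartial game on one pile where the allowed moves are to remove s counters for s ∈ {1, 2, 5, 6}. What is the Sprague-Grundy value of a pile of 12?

Compute g(0), g(1), … for moves {1, 2, 5, 6}:
k:     0  1  2  3  4  5  6  7  8  9 10 11 12
g(k):  0  1  2  0  1  2  3  0  1  2  0  1  2
So g(12) = 2.

2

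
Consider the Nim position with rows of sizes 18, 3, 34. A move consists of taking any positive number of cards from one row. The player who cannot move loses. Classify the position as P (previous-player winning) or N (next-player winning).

In binary:
  010010  (18)
  000011  (3)
  100010  (34)
  ------
  110011  (51)
The nim-sum is 51 ≠ 0, so this is an N-position: the player to move can win.

N-position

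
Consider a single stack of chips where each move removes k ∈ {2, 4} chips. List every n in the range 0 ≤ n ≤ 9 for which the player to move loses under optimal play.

0, 1, 6, 7

Build the Grundy sequence with g(k) = mex{g(k−s) : s ∈ {2, 4}, s ≤ k}:
g(0) = mex{} = 0
g(1) = mex{} = 0
g(2) = mex{0} = 1
g(3) = mex{0} = 1
g(4) = mex{0,1} = 2
g(5) = mex{0,1} = 2
g(6) = mex{1,2} = 0
g(7) = mex{1,2} = 0
g(8) = mex{0,2} = 1
g(9) = mex{0,2} = 1
The P-positions (g = 0) in 0..9 are 0, 1, 6, 7.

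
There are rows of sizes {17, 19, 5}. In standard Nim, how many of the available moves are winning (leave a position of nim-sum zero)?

1

Write each in binary and XOR column by column:
  10001  (17)
  10011  (19)
  00101  (5)
  -----
  00111  (7)
The overall nim-sum is X = 7. A row of size p has a winning move iff p XOR X < p (reduce it to p XOR X).
  17: 17 XOR 7 = 22 ≥ 17 — no move.
  19: 19 XOR 7 = 20 ≥ 19 — no move.
  5: 5 XOR 7 = 2 < 5 — winning move (to 2).
That gives 1 winning move.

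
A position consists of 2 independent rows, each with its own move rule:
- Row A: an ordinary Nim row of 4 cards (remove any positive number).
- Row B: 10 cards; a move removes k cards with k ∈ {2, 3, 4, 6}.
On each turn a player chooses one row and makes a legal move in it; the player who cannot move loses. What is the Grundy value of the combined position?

Row A is a plain Nim row of size 4, so its Grundy value is 4.
Grundy values for row B (subtraction set {2, 3, 4, 6}):
k:     0  1  2  3  4  5  6  7  8  9 10
g(k):  0  0  1  1  2  2  3  3  0  0  1
So g(10) = 1.
The value of a disjunctive sum is the nim-sum of the parts.
Combined value = 4 ⊕ 1 = 5.

5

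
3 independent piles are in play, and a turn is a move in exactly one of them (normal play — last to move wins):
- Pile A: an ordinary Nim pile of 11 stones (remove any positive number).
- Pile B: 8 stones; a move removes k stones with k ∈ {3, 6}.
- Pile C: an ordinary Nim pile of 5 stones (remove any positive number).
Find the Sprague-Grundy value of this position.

12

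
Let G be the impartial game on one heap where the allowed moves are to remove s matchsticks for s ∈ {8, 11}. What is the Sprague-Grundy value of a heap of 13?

Build the Grundy sequence with g(k) = mex{g(k−s) : s ∈ {8, 11}, s ≤ k}:
k:     0  1  2  3  4  5  6  7  8  9 10 11 12 13
g(k):  0  0  0  0  0  0  0  0  1  1  1  1  1  1
So g(13) = 1.

1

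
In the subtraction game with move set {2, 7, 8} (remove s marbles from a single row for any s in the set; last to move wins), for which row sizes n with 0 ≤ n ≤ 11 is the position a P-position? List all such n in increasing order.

0, 1, 4, 5, 10

Compute g(0), g(1), … for moves {2, 7, 8}:
k:     0  1  2  3  4  5  6  7  8  9 10 11
g(k):  0  0  1  1  0  0  1  1  2  2  0  3
The P-positions (g = 0) in 0..11 are 0, 1, 4, 5, 10.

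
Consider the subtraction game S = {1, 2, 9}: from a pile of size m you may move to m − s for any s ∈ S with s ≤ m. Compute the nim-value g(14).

Compute g(0), g(1), … for moves {1, 2, 9}:
k:     0  1  2  3  4  5  6  7  8  9 10 11 12 13 14
g(k):  0  1  2  0  1  2  0  1  2  3  0  1  2  0  1
So g(14) = 1.

1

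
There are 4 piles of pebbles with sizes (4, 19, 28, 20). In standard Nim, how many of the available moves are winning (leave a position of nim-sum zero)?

3

Nim-sum: 4 ^ 19 ^ 28 ^ 20 = 31.
The overall nim-sum is X = 31. A pile of size p has a winning move iff p XOR X < p (reduce it to p XOR X).
  4: 4 XOR 31 = 27 ≥ 4 — no move.
  19: 19 XOR 31 = 12 < 19 — winning move (to 12).
  28: 28 XOR 31 = 3 < 28 — winning move (to 3).
  20: 20 XOR 31 = 11 < 20 — winning move (to 11).
That gives 3 winning moves.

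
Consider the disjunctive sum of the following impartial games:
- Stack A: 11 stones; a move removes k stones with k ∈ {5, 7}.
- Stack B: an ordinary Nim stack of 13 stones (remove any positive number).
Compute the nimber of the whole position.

Build the Grundy sequence for stack A with g(k) = mex{g(k−s) : s ∈ {5, 7}, s ≤ k}:
k:     0  1  2  3  4  5  6  7  8  9 10 11
g(k):  0  0  0  0  0  1  1  1  1  1  2  2
So g(11) = 2.
Stack B is a plain Nim stack of size 13, so its Grundy value is 13.
The value of a disjunctive sum is the nim-sum of the parts.
Combined value = 2 ⊕ 13 = 15.

15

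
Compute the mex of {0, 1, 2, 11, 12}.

3

The values 0, 1, 2 are all present; 3 is the first non-negative integer missing from the set.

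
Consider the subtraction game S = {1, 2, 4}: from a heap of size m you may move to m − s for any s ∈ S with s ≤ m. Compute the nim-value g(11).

2

Grundy values for subtraction set {1, 2, 4}:
k:     0  1  2  3  4  5  6  7  8  9 10 11
g(k):  0  1  2  0  1  2  0  1  2  0  1  2
So g(11) = 2.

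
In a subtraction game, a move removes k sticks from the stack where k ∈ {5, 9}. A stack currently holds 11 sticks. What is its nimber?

2

Grundy values for subtraction set {5, 9}:
g(0) = mex{} = 0
g(1) = mex{} = 0
g(2) = mex{} = 0
g(3) = mex{} = 0
g(4) = mex{} = 0
g(5) = mex{0} = 1
g(6) = mex{0} = 1
g(7) = mex{0} = 1
g(8) = mex{0} = 1
g(9) = mex{0} = 1
g(10) = mex{0,1} = 2
g(11) = mex{0,1} = 2
So g(11) = 2.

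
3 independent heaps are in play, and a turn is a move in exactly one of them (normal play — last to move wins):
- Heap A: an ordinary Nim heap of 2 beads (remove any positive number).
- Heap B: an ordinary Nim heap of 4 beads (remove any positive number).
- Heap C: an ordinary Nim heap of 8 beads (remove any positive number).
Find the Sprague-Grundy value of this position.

Heap A is a plain Nim heap of size 2, so its Grundy value is 2.
Heap B is a plain Nim heap of size 4, so its Grundy value is 4.
Heap C is a plain Nim heap of size 8, so its Grundy value is 8.
The value of a disjunctive sum is the nim-sum of the parts.
Combined value = 2 XOR 4 XOR 8 = 14.

14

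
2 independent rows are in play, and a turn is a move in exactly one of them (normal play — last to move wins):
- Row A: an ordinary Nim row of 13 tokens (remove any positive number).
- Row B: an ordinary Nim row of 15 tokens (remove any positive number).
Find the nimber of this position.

Row A is a plain Nim row of size 13, so its Grundy value is 13.
Row B is a plain Nim row of size 15, so its Grundy value is 15.
By the Sprague-Grundy theorem, the Grundy value of a sum of independent games is the XOR of the component values.
Combined value = 13 ⊕ 15 = 2.

2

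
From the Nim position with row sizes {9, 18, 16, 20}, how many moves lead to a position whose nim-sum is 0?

Compute the nim-sum pairwise:
9 ^ 18 = 27
27 ^ 16 = 11
11 ^ 20 = 31
The overall nim-sum is X = 31. A row of size p has a winning move iff p XOR X < p (reduce it to p XOR X).
  9: 9 XOR 31 = 22 ≥ 9 — no move.
  18: 18 XOR 31 = 13 < 18 — winning move (to 13).
  16: 16 XOR 31 = 15 < 16 — winning move (to 15).
  20: 20 XOR 31 = 11 < 20 — winning move (to 11).
That gives 3 winning moves.

3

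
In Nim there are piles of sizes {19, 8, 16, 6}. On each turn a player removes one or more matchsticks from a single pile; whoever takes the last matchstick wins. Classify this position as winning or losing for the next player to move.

Winning position

In binary:
  10011  (19)
  01000  (8)
  10000  (16)
  00110  (6)
  -----
  01101  (13)
The nim-sum is 13 ≠ 0, so this is an N-position: the player to move can win.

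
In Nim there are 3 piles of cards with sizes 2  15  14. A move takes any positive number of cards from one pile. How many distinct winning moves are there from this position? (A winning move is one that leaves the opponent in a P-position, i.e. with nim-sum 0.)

3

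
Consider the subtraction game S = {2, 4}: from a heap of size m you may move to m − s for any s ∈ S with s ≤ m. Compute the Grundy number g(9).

Grundy values for subtraction set {2, 4}:
k:     0  1  2  3  4  5  6  7  8  9
g(k):  0  0  1  1  2  2  0  0  1  1
So g(9) = 1.

1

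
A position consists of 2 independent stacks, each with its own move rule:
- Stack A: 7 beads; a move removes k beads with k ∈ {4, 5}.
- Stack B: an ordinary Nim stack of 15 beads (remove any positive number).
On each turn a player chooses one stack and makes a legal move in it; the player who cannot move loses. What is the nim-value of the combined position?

For stack A, compute g(0), g(1), … with moves {4, 5}:
k:     0  1  2  3  4  5  6  7
g(k):  0  0  0  0  1  1  1  1
So g(7) = 1.
Stack B is a plain Nim stack of size 15, so its Grundy value is 15.
By the Sprague-Grundy theorem, the Grundy value of a sum of independent games is the XOR of the component values.
Combined value = 1 XOR 15 = 14.

14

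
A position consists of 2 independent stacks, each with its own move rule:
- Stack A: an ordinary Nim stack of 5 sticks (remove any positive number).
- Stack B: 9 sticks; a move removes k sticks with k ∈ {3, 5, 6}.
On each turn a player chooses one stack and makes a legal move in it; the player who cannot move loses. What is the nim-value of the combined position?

Stack A is a plain Nim stack of size 5, so its Grundy value is 5.
Grundy values for stack B (subtraction set {3, 5, 6}):
k:     0  1  2  3  4  5  6  7  8  9
g(k):  0  0  0  1  1  1  2  2  2  0
So g(9) = 0.
The value of a disjunctive sum is the nim-sum of the parts.
Combined value = 5 XOR 0 = 5.

5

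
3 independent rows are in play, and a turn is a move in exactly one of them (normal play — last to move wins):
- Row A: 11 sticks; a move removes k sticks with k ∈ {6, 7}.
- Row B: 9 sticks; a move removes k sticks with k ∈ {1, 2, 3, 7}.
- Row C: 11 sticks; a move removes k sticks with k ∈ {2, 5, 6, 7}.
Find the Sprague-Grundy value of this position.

3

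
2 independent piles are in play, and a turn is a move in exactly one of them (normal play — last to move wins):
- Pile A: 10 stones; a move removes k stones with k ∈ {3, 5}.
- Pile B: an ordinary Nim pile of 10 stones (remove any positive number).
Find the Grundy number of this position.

10

For pile A, compute g(0), g(1), … with moves {3, 5}:
g(0) = mex{} = 0
g(1) = mex{} = 0
g(2) = mex{} = 0
g(3) = mex{0} = 1
g(4) = mex{0} = 1
g(5) = mex{0} = 1
g(6) = mex{0,1} = 2
g(7) = mex{0,1} = 2
g(8) = mex{1} = 0
g(9) = mex{1,2} = 0
g(10) = mex{1,2} = 0
So g(10) = 0.
Pile B is a plain Nim pile of size 10, so its Grundy value is 10.
By the Sprague-Grundy theorem, the Grundy value of a sum of independent games is the XOR of the component values.
Combined value = 0 XOR 10 = 10.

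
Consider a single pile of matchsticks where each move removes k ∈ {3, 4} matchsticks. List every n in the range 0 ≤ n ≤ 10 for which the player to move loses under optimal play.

0, 1, 2, 7, 8, 9

Grundy values for subtraction set {3, 4}:
g(0) = mex{} = 0
g(1) = mex{} = 0
g(2) = mex{} = 0
g(3) = mex{0} = 1
g(4) = mex{0} = 1
g(5) = mex{0} = 1
g(6) = mex{0,1} = 2
g(7) = mex{1} = 0
g(8) = mex{1} = 0
g(9) = mex{1,2} = 0
g(10) = mex{0,2} = 1
The P-positions (g = 0) in 0..10 are 0, 1, 2, 7, 8, 9.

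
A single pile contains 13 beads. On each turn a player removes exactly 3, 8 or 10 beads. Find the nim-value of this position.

0

Compute g(0), g(1), … for moves {3, 8, 10}:
g(0) = mex{} = 0
g(1) = mex{} = 0
g(2) = mex{} = 0
g(3) = mex{0} = 1
g(4) = mex{0} = 1
g(5) = mex{0} = 1
g(6) = mex{1} = 0
g(7) = mex{1} = 0
g(8) = mex{0,1} = 2
g(9) = mex{0} = 1
g(10) = mex{0} = 1
g(11) = mex{0,1,2} = 3
g(12) = mex{0,1} = 2
g(13) = mex{1} = 0
So g(13) = 0.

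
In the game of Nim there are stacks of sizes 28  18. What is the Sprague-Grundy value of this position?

14

Compute the nim-sum pairwise:
28 ⊕ 18 = 14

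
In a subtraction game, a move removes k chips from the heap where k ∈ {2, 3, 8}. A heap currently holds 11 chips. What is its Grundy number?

0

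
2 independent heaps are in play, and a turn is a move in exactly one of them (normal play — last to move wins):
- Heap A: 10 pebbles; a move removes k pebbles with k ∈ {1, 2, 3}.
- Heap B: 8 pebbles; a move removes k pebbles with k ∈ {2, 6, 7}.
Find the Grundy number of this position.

Build the Grundy sequence for heap A with g(k) = mex{g(k−s) : s ∈ {1, 2, 3}, s ≤ k}:
k:     0  1  2  3  4  5  6  7  8  9 10
g(k):  0  1  2  3  0  1  2  3  0  1  2
So g(10) = 2.
For heap B, compute g(0), g(1), … with moves {2, 6, 7}:
k:     0  1  2  3  4  5  6  7  8
g(k):  0  0  1  1  0  0  1  1  2
So g(8) = 2.
By the Sprague-Grundy theorem, the Grundy value of a sum of independent games is the XOR of the component values.
Combined value = 2 XOR 2 = 0.

0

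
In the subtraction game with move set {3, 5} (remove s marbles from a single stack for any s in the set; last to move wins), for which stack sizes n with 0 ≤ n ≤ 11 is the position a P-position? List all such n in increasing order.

0, 1, 2, 8, 9, 10

Grundy values for subtraction set {3, 5}:
k:     0  1  2  3  4  5  6  7  8  9 10 11
g(k):  0  0  0  1  1  1  2  2  0  0  0  1
The P-positions (g = 0) in 0..11 are 0, 1, 2, 8, 9, 10.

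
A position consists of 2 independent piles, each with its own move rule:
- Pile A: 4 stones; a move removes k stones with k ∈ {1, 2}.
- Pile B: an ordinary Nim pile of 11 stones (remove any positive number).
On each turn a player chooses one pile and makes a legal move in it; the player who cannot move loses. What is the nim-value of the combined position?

Build the Grundy sequence for pile A with g(k) = mex{g(k−s) : s ∈ {1, 2}, s ≤ k}:
g(0) = mex{} = 0
g(1) = mex{0} = 1
g(2) = mex{0,1} = 2
g(3) = mex{1,2} = 0
g(4) = mex{0,2} = 1
So g(4) = 1.
Pile B is a plain Nim pile of size 11, so its Grundy value is 11.
The value of a disjunctive sum is the nim-sum of the parts.
Combined value = 1 XOR 11 = 10.

10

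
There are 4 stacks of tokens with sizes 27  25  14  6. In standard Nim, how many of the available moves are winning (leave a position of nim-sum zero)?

3

Compute the nim-sum pairwise:
27 XOR 25 = 2
2 XOR 14 = 12
12 XOR 6 = 10
The overall nim-sum is X = 10. A stack of size p has a winning move iff p XOR X < p (reduce it to p XOR X).
  27: 27 XOR 10 = 17 < 27 — winning move (to 17).
  25: 25 XOR 10 = 19 < 25 — winning move (to 19).
  14: 14 XOR 10 = 4 < 14 — winning move (to 4).
  6: 6 XOR 10 = 12 ≥ 6 — no move.
That gives 3 winning moves.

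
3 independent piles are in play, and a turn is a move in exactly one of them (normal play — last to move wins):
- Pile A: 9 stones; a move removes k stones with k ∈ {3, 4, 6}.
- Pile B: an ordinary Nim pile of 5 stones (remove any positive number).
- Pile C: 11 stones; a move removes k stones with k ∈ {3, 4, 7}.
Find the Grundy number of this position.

5

Build the Grundy sequence for pile A with g(k) = mex{g(k−s) : s ∈ {3, 4, 6}, s ≤ k}:
g(0) = mex{} = 0
g(1) = mex{} = 0
g(2) = mex{} = 0
g(3) = mex{0} = 1
g(4) = mex{0} = 1
g(5) = mex{0} = 1
g(6) = mex{0,1} = 2
g(7) = mex{0,1} = 2
g(8) = mex{0,1} = 2
g(9) = mex{1,2} = 0
So g(9) = 0.
Pile B is a plain Nim pile of size 5, so its Grundy value is 5.
Build the Grundy sequence for pile C with g(k) = mex{g(k−s) : s ∈ {3, 4, 7}, s ≤ k}:
k:     0  1  2  3  4  5  6  7  8  9 10 11
g(k):  0  0  0  1  1  1  2  2  2  3  0  0
So g(11) = 0.
By the Sprague-Grundy theorem, the Grundy value of a sum of independent games is the XOR of the component values.
Combined value = 0 XOR 5 XOR 0 = 5.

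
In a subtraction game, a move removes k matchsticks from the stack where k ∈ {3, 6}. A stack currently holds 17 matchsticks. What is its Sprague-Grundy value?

2

Grundy values for subtraction set {3, 6}:
k:     0  1  2  3  4  5  6  7  8  9 10 11 12 13 14 15 16 17
g(k):  0  0  0  1  1  1  2  2  2  0  0  0  1  1  1  2  2  2
So g(17) = 2.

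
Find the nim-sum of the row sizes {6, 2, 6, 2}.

0

Bitwise XOR of the heap sizes:
  110  (6)
  010  (2)
  110  (6)
  010  (2)
  ---
  000  (0)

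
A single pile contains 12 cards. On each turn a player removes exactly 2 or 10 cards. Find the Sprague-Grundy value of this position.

Grundy values for subtraction set {2, 10}:
g(0) = mex{} = 0
g(1) = mex{} = 0
g(2) = mex{0} = 1
g(3) = mex{0} = 1
g(4) = mex{1} = 0
g(5) = mex{1} = 0
g(6) = mex{0} = 1
g(7) = mex{0} = 1
g(8) = mex{1} = 0
g(9) = mex{1} = 0
g(10) = mex{0} = 1
g(11) = mex{0} = 1
g(12) = mex{1} = 0
So g(12) = 0.

0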